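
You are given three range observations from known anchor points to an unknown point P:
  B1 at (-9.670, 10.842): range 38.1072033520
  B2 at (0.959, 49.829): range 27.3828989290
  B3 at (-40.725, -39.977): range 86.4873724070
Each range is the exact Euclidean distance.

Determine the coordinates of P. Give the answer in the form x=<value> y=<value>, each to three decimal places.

eq1: (x + 9.670)² + (y − 10.842)² = 38.1072033520²
eq2: (x − 0.959)² + (y − 49.829)² = 27.3828989290²
eq3: (x + 40.725)² + (y + 39.977)² = 86.4873724070²
eq1−eq3, eq1−eq2 (x²,y² cancel):
  -62.110·x − 101.638·y = -2982.278349
  21.258·x + 77.974·y = 2975.126852
det = -62.110·77.974 − -101.638·21.258 = -2682.344536
x = (-2982.278349·77.974 − -101.638·2975.126852) / -2682.344536 = -26.039075
y = (-62.110·2975.126852 − -2982.278349·21.258) / -2682.344536 = 45.254386

x=-26.039 y=45.254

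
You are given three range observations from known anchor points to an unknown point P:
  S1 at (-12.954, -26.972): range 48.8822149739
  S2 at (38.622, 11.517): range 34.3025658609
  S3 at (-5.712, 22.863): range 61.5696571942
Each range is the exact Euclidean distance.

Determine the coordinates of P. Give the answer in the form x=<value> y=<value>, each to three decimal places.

x=35.738 y=-22.664

eq1: (x + 12.954)² + (y + 26.972)² = 48.8822149739²
eq2: (x − 38.622)² + (y − 11.517)² = 34.3025658609²
eq3: (x + 5.712)² + (y − 22.863)² = 61.5696571942²
eq3−eq1, eq3−eq2 (x²,y² cancel):
  -14.484·x − 99.670·y = 1741.302933
  88.668·x − 22.692·y = 3683.113122
det = -14.484·-22.692 − -99.670·88.668 = 9166.210488
x = (1741.302933·-22.692 − -99.670·3683.113122) / 9166.210488 = 35.738023
y = (-14.484·3683.113122 − 1741.302933·88.668) / 9166.210488 = -22.664116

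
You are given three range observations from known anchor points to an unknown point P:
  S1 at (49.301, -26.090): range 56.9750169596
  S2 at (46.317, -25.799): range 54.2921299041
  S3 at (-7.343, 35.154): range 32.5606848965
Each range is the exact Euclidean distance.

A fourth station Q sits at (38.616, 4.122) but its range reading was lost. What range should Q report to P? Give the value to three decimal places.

37.950

eq1: (x − 49.301)² + (y + 26.090)² = 56.9750169596²
eq2: (x − 46.317)² + (y + 25.799)² = 54.2921299041²
eq3: (x + 7.343)² + (y − 35.154)² = 32.5606848965²
eq1−eq3, eq1−eq2 (x²,y² cancel):
  -113.288·x + 122.488·y = 364.401021
  -5.968·x + 0.582·y = -1.906623
det = -113.288·0.582 − 122.488·-5.968 = 665.074768
x = (364.401021·0.582 − 122.488·-1.906623) / 665.074768 = 0.670030
y = (-113.288·-1.906623 − 364.401021·-5.968) / 665.074768 = 3.594698
|P − Q| = √((0.670030 − 38.616)² + (3.594698 − 4.122)²) = 37.949634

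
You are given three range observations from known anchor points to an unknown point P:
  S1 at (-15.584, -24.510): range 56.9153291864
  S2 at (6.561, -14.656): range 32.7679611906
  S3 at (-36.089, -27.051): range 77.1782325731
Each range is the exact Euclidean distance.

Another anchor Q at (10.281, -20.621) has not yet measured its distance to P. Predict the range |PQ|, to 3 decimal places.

eq1: (x + 15.584)² + (y + 24.510)² = 56.9153291864²
eq2: (x − 6.561)² + (y + 14.656)² = 32.7679611906²
eq3: (x + 36.089)² + (y + 27.051)² = 77.1782325731²
eq1−eq2, eq1−eq3 (x²,y² cancel):
  44.290·x + 19.708·y = 1579.859317
  -41.010·x − 5.082·y = -1526.553521
det = 44.290·-5.082 − 19.708·-41.010 = 583.143300
x = (1579.859317·-5.082 − 19.708·-1526.553521) / 583.143300 = 37.823416
y = (44.290·-1526.553521 − 1579.859317·-41.010) / 583.143300 = -4.837619
|P − Q| = √((37.823416 − 10.281)² + (-4.837619 − -20.621)²) = 31.744288

31.744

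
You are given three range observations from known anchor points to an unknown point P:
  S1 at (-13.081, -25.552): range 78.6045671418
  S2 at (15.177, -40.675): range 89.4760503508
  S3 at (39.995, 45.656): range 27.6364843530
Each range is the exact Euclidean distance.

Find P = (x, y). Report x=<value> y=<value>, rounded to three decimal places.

eq1: (x + 13.081)² + (y + 25.552)² = 78.6045671418²
eq2: (x − 15.177)² + (y + 40.675)² = 89.4760503508²
eq3: (x − 39.995)² + (y − 45.656)² = 27.6364843530²
eq1−eq3, eq1−eq2 (x²,y² cancel):
  106.152·x + 142.416·y = 8274.955804
  56.516·x − 30.246·y = -766.505922
det = 106.152·-30.246 − 142.416·56.516 = -11259.456048
x = (8274.955804·-30.246 − 142.416·-766.505922) / -11259.456048 = 12.533608
y = (106.152·-766.505922 − 8274.955804·56.516) / -11259.456048 = 48.761995

x=12.534 y=48.762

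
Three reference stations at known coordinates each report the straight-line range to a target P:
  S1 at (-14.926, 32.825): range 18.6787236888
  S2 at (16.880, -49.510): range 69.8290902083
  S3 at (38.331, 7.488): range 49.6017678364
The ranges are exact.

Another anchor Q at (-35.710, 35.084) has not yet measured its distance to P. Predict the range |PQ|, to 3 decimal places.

eq1: (x + 14.926)² + (y − 32.825)² = 18.6787236888²
eq2: (x − 16.880)² + (y + 49.510)² = 69.8290902083²
eq3: (x − 38.331)² + (y − 7.488)² = 49.6017678364²
eq1−eq3, eq1−eq2 (x²,y² cancel):
  106.514·x − 50.674·y = -1886.371050
  63.612·x − 164.670·y = -3091.298722
det = 106.514·-164.670 − -50.674·63.612 = -14316.185892
x = (-1886.371050·-164.670 − -50.674·-3091.298722) / -14316.185892 = -10.755675
y = (106.514·-3091.298722 − -1886.371050·63.612) / -14316.185892 = 14.617773
|P − Q| = √((-10.755675 − -35.710)² + (14.617773 − 35.084)²) = 32.273592

32.274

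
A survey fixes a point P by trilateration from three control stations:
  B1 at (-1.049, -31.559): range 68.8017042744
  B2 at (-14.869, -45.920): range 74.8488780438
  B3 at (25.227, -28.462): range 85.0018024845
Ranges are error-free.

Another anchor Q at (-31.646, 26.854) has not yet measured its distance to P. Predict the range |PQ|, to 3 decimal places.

eq1: (x + 1.049)² + (y + 31.559)² = 68.8017042744²
eq2: (x + 14.869)² + (y + 45.920)² = 74.8488780438²
eq3: (x − 25.227)² + (y + 28.462)² = 85.0018024845²
eq2−eq3, eq2−eq1 (x²,y² cancel):
  80.192·x + 34.916·y = -2506.198469
  27.640·x + 28.722·y = -463.982646
det = 80.192·28.722 − 34.916·27.640 = 1338.196384
x = (-2506.198469·28.722 − 34.916·-463.982646) / 1338.196384 = -41.684924
y = (80.192·-463.982646 − -2506.198469·27.640) / 1338.196384 = 23.960332
|P − Q| = √((-41.684924 − -31.646)² + (23.960332 − 26.854)²) = 10.447646

10.448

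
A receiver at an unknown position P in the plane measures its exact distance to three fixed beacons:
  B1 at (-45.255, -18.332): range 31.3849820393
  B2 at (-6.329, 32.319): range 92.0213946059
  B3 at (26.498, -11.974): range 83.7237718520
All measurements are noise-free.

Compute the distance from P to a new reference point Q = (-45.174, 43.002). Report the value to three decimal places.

eq1: (x + 45.255)² + (y + 18.332)² = 31.3849820393²
eq2: (x + 6.329)² + (y − 32.319)² = 92.0213946059²
eq3: (x − 26.498)² + (y + 11.974)² = 83.7237718520²
eq1−eq2, eq1−eq3 (x²,y² cancel):
  77.852·x + 101.302·y = -8782.423215
  143.506·x + 12.716·y = -7563.209445
det = 77.852·12.716 − 101.302·143.506 = -13547.478780
x = (-8782.423215·12.716 − 101.302·-7563.209445) / -13547.478780 = -48.310904
y = (77.852·-7563.209445 − -8782.423215·143.506) / -13547.478780 = -49.567854
|P − Q| = √((-48.310904 − -45.174)² + (-49.567854 − 43.002)²) = 92.622988

92.623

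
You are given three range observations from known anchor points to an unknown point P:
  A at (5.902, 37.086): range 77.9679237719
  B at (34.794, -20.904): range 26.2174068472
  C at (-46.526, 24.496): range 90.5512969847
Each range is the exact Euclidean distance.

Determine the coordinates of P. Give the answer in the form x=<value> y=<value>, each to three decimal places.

eq1: (x − 5.902)² + (y − 37.086)² = 77.9679237719²
eq2: (x − 34.794)² + (y + 20.904)² = 26.2174068472²
eq3: (x + 46.526)² + (y − 24.496)² = 90.5512969847²
eq3−eq2, eq3−eq1 (x²,y² cancel):
  162.640·x − 90.800·y = 6395.061924
  104.856·x + 25.180·y = 766.022556
det = 162.640·25.180 − -90.800·104.856 = 13616.200000
x = (6395.061924·25.180 − -90.800·766.022556) / 13616.200000 = 16.934424
y = (162.640·766.022556 − 6395.061924·104.856) / 13616.200000 = -40.097436

x=16.934 y=-40.097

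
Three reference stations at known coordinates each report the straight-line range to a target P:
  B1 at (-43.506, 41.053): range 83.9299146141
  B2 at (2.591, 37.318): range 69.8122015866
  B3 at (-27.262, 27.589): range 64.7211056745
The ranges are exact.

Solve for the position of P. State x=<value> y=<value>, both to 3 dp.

x=-2.706 y=-32.293

eq1: (x + 43.506)² + (y − 41.053)² = 83.9299146141²
eq2: (x − 2.591)² + (y − 37.318)² = 69.8122015866²
eq3: (x + 27.262)² + (y − 27.589)² = 64.7211056745²
eq3−eq2, eq3−eq1 (x²,y² cancel):
  59.706·x + 19.458·y = -789.945131
  -32.488·x + 26.928·y = -781.657767
det = 59.706·26.928 − 19.458·-32.488 = 2239.914672
x = (-789.945131·26.928 − 19.458·-781.657767) / 2239.914672 = -2.706418
y = (59.706·-781.657767 − -789.945131·-32.488) / 2239.914672 = -32.292925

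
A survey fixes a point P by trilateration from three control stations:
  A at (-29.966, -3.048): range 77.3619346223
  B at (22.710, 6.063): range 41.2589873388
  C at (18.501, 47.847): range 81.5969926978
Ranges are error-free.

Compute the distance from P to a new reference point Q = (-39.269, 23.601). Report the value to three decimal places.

97.846

eq1: (x + 29.966)² + (y + 3.048)² = 77.3619346223²
eq2: (x − 22.710)² + (y − 6.063)² = 41.2589873388²
eq3: (x − 18.501)² + (y − 47.847)² = 81.5969926978²
eq1−eq2, eq1−eq3 (x²,y² cancel):
  105.352·x + 18.222·y = 3927.817501
  96.934·x + 101.790·y = 1051.170661
det = 105.352·101.790 − 18.222·96.934 = 8957.448732
x = (3927.817501·101.790 − 18.222·1051.170661) / 8957.448732 = 42.496265
y = (105.352·1051.170661 − 3927.817501·96.934) / 8957.448732 = -30.142079
|P − Q| = √((42.496265 − -39.269)² + (-30.142079 − 23.601)²) = 97.846191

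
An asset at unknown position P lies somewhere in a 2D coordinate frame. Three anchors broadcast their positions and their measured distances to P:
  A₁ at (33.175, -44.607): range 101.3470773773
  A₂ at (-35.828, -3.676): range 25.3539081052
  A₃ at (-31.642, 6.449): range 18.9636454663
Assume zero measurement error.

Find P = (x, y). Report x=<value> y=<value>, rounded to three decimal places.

x=-44.915 y=19.994

eq1: (x − 33.175)² + (y + 44.607)² = 101.3470773773²
eq2: (x + 35.828)² + (y + 3.676)² = 25.3539081052²
eq3: (x + 31.642)² + (y − 6.449)² = 18.9636454663²
eq2−eq1, eq2−eq3 (x²,y² cancel):
  138.006·x − 81.862·y = -7835.202923
  8.372·x + 20.250·y = 28.848012
det = 138.006·20.250 − -81.862·8.372 = 3479.970164
x = (-7835.202923·20.250 − -81.862·28.848012) / 3479.970164 = -44.914553
y = (138.006·28.848012 − -7835.202923·8.372) / 3479.970164 = 19.993711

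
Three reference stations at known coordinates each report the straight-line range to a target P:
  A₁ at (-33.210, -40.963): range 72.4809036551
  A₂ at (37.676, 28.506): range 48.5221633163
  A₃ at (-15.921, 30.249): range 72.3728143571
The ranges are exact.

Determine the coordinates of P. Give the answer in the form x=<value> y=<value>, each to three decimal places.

x=36.171 y=-19.993

eq1: (x + 33.210)² + (y + 40.963)² = 72.4809036551²
eq2: (x − 37.676)² + (y − 28.506)² = 48.5221633163²
eq3: (x + 15.921)² + (y − 30.249)² = 72.3728143571²
eq3−eq1, eq3−eq2 (x²,y² cancel):
  -34.578·x − 142.424·y = 1596.734090
  107.194·x − 3.486·y = 3947.016695
det = -34.578·-3.486 − -142.424·107.194 = 15387.537164
x = (1596.734090·-3.486 − -142.424·3947.016695) / 15387.537164 = 36.171070
y = (-34.578·3947.016695 − 1596.734090·107.194) / 15387.537164 = -19.992820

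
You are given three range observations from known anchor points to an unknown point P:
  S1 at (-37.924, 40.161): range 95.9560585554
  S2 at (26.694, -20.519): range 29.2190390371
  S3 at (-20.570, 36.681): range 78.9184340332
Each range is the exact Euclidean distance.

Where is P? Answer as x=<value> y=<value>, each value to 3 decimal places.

eq1: (x + 37.924)² + (y − 40.161)² = 95.9560585554²
eq2: (x − 26.694)² + (y + 20.519)² = 29.2190390371²
eq3: (x + 20.570)² + (y − 36.681)² = 78.9184340332²
eq1−eq3, eq1−eq2 (x²,y² cancel):
  34.708·x − 6.960·y = 1696.930907
  129.236·x − 121.360·y = 6436.276231
det = 34.708·-121.360 − -6.960·129.236 = -3312.680320
x = (1696.930907·-121.360 − -6.960·6436.276231) / -3312.680320 = 48.644311
y = (34.708·6436.276231 − 1696.930907·129.236) / -3312.680320 = -1.233356

x=48.644 y=-1.233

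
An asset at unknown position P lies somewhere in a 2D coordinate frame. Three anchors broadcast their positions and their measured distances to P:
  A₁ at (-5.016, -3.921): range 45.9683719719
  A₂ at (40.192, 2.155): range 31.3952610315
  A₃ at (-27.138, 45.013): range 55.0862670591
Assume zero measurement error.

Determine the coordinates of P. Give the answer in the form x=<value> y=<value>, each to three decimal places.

eq1: (x + 5.016)² + (y + 3.921)² = 45.9683719719²
eq2: (x − 40.192)² + (y − 2.155)² = 31.3952610315²
eq3: (x + 27.138)² + (y − 45.013)² = 55.0862670591²
eq1−eq3, eq1−eq2 (x²,y² cancel):
  -44.244·x + 97.868·y = 1800.701119
  90.416·x + 12.152·y = 2706.935199
det = -44.244·12.152 − 97.868·90.416 = -9386.486176
x = (1800.701119·12.152 − 97.868·2706.935199) / -9386.486176 = 25.892566
y = (-44.244·2706.935199 − 1800.701119·90.416) / -9386.486176 = 30.104751

x=25.893 y=30.105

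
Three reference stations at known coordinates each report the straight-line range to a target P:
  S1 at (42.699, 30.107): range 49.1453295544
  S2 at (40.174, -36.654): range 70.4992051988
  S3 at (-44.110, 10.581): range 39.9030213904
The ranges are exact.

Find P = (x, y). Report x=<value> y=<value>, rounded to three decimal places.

eq1: (x − 42.699)² + (y − 30.107)² = 49.1453295544²
eq2: (x − 40.174)² + (y + 36.654)² = 70.4992051988²
eq3: (x + 44.110)² + (y − 10.581)² = 39.9030213904²
eq1−eq3, eq1−eq2 (x²,y² cancel):
  -173.618·x − 39.052·y = 151.025912
  -5.050·x − 133.522·y = -2327.044575
det = -173.618·-133.522 − -39.052·-5.050 = 22984.609996
x = (151.025912·-133.522 − -39.052·-2327.044575) / 22984.609996 = -4.831103
y = (-173.618·-2327.044575 − 151.025912·-5.050) / 22984.609996 = 17.610893

x=-4.831 y=17.611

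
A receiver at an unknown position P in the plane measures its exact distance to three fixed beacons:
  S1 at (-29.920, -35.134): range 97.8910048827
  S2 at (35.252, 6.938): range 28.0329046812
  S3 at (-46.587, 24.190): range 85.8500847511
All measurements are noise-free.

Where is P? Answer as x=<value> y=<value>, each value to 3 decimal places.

x=38.609 y=34.769

eq1: (x + 29.920)² + (y + 35.134)² = 97.8910048827²
eq2: (x − 35.252)² + (y − 6.938)² = 28.0329046812²
eq3: (x + 46.587)² + (y − 24.190)² = 85.8500847511²
eq3−eq1, eq3−eq2 (x²,y² cancel):
  33.334·x − 118.648·y = -2838.312098
  163.678·x − 34.504·y = 5119.727986
det = 33.334·-34.504 − -118.648·163.678 = 18269.911008
x = (-2838.312098·-34.504 − -118.648·5119.727986) / 18269.911008 = 38.608760
y = (33.334·5119.727986 − -2838.312098·163.678) / 18269.911008 = 34.769204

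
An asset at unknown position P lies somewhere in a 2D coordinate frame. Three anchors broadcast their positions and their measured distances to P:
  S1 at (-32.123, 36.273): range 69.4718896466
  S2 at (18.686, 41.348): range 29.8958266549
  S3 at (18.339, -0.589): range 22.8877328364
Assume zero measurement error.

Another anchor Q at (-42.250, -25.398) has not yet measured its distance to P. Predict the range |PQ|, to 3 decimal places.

eq1: (x + 32.123)² + (y − 36.273)² = 69.4718896466²
eq2: (x − 18.686)² + (y − 41.348)² = 29.8958266549²
eq3: (x − 18.339)² + (y + 0.589)² = 22.8877328364²
eq1−eq2, eq1−eq3 (x²,y² cancel):
  101.618·x + 10.150·y = 3643.789042
  100.924·x − 73.724·y = 2291.543321
det = 101.618·-73.724 − 10.150·100.924 = -8516.064032
x = (3643.789042·-73.724 − 10.150·2291.543321) / -8516.064032 = 34.275678
y = (101.618·2291.543321 − 3643.789042·100.924) / -8516.064032 = 15.838739
|P − Q| = √((34.275678 − -42.250)² + (15.838739 − -25.398)²) = 86.928983

86.929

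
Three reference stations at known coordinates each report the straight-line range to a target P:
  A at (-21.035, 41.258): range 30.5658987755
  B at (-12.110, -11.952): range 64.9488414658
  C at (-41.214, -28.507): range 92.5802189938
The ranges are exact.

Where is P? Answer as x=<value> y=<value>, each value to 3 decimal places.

x=8.344 y=49.692

eq1: (x + 21.035)² + (y − 41.258)² = 30.5658987755²
eq2: (x + 12.110)² + (y + 11.952)² = 64.9488414658²
eq3: (x + 41.214)² + (y + 28.507)² = 92.5802189938²
eq2−eq3, eq2−eq1 (x²,y² cancel):
  -58.208·x − 33.110·y = -2131.004500
  -17.850·x + 106.420·y = 5139.269225
det = -58.208·106.420 − -33.110·-17.850 = -6785.508860
x = (-2131.004500·106.420 − -33.110·5139.269225) / -6785.508860 = 8.344296
y = (-58.208·5139.269225 − -2131.004500·-17.850) / -6785.508860 = 49.691927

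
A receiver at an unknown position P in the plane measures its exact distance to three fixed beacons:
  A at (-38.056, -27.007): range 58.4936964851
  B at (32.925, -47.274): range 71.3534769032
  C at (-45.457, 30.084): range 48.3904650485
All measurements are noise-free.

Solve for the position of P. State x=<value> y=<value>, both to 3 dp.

eq1: (x + 38.056)² + (y + 27.007)² = 58.4936964851²
eq2: (x − 32.925)² + (y + 47.274)² = 71.3534769032²
eq3: (x + 45.457)² + (y − 30.084)² = 48.3904650485²
eq3−eq1, eq3−eq2 (x²,y² cancel):
  14.802·x − 114.182·y = -1873.624141
  156.764·x − 154.716·y = -2402.180763
det = 14.802·-154.716 − -114.182·156.764 = 15609.520816
x = (-1873.624141·-154.716 − -114.182·-2402.180763) / 15609.520816 = 0.998995
y = (14.802·-2402.180763 − -1873.624141·156.764) / 15609.520816 = 16.538607

x=0.999 y=16.539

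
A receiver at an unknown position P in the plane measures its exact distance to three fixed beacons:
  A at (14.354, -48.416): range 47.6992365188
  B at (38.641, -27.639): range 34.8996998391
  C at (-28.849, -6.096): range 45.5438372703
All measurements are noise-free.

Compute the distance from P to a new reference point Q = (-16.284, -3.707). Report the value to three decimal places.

32.798

eq1: (x − 14.354)² + (y + 48.416)² = 47.6992365188²
eq2: (x − 38.641)² + (y + 27.639)² = 34.8996998391²
eq3: (x + 28.849)² + (y + 6.096)² = 45.5438372703²
eq1−eq2, eq1−eq3 (x²,y² cancel):
  48.574·x + 41.554·y = 764.122946
  -86.406·x + 84.640·y = -1479.744304
det = 48.574·84.640 − 41.554·-86.406 = 7701.818284
x = (764.122946·84.640 − 41.554·-1479.744304) / 7701.818284 = 16.381153
y = (48.574·-1479.744304 − 764.122946·-86.406) / 7701.818284 = -0.759859
|P − Q| = √((16.381153 − -16.284)² + (-0.759859 − -3.707)²) = 32.797833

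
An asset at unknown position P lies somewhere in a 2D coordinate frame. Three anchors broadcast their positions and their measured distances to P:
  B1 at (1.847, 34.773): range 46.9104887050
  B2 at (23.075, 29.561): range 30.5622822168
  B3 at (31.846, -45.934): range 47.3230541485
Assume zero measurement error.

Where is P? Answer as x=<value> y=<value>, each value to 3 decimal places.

x=34.715 y=1.302

eq1: (x − 1.847)² + (y − 34.773)² = 46.9104887050²
eq2: (x − 23.075)² + (y − 29.561)² = 30.5622822168²
eq3: (x − 31.846)² + (y + 45.934)² = 47.3230541485²
eq2−eq3, eq2−eq1 (x²,y² cancel):
  17.542·x − 150.990·y = 412.373366
  -42.456·x + 10.424·y = -1460.276264
det = 17.542·10.424 − -150.990·-42.456 = -6227.573632
x = (412.373366·10.424 − -150.990·-1460.276264) / -6227.573632 = 34.714729
y = (17.542·-1460.276264 − 412.373366·-42.456) / -6227.573632 = 1.302023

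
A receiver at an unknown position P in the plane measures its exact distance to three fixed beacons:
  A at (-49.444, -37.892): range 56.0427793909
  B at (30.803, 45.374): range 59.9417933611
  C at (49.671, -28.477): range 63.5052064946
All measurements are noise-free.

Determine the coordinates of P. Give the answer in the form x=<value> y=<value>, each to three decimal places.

eq1: (x + 49.444)² + (y + 37.892)² = 56.0427793909²
eq2: (x − 30.803)² + (y − 45.374)² = 59.9417933611²
eq3: (x − 49.671)² + (y + 28.477)² = 63.5052064946²
eq3−eq2, eq3−eq1 (x²,y² cancel):
  -37.736·x + 147.702·y = 169.369576
  -198.230·x − 18.830·y = 1494.483160
det = -37.736·-18.830 − 147.702·-198.230 = 29989.536340
x = (169.369576·-18.830 − 147.702·1494.483160) / 29989.536340 = -7.466850
y = (-37.736·1494.483160 − 169.369576·-198.230) / 29989.536340 = -0.760988

x=-7.467 y=-0.761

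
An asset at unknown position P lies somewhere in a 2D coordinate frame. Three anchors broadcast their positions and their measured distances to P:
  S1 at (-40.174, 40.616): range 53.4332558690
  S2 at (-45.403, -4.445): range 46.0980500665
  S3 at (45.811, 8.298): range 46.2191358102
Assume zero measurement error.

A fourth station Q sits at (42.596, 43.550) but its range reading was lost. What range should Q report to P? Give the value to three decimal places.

eq1: (x + 40.174)² + (y − 40.616)² = 53.4332558690²
eq2: (x + 45.403)² + (y + 4.445)² = 46.0980500665²
eq3: (x − 45.811)² + (y − 8.298)² = 46.2191358102²
eq3−eq1, eq3−eq2 (x²,y² cancel):
  -171.970·x + 64.636·y = 377.200889
  -182.428·x − 25.486·y = -75.135796
det = -171.970·-25.486 − 64.636·-182.428 = 16174.243628
x = (377.200889·-25.486 − 64.636·-75.135796) / 16174.243628 = -0.294101
y = (-171.970·-75.135796 − 377.200889·-182.428) / 16174.243628 = 5.053288
|P − Q| = √((-0.294101 − 42.596)² + (5.053288 − 43.550)²) = 57.632956

57.633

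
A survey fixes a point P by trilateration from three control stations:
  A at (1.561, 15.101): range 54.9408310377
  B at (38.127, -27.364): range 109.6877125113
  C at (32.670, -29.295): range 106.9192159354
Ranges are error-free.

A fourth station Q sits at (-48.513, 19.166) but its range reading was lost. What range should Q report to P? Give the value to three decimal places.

eq1: (x − 1.561)² + (y − 15.101)² = 54.9408310377²
eq2: (x − 38.127)² + (y + 27.364)² = 109.6877125113²
eq3: (x − 32.670)² + (y + 29.295)² = 106.9192159354²
eq1−eq3, eq1−eq2 (x²,y² cancel):
  62.218·x − 88.792·y = -6718.174818
  73.132·x − 84.930·y = -7040.919658
det = 62.218·-84.930 − -88.792·73.132 = 1209.361804
x = (-6718.174818·-84.930 − -88.792·-7040.919658) / 1209.361804 = -45.150054
y = (62.218·-7040.919658 − -6718.174818·73.132) / 1209.361804 = 44.024560
|P − Q| = √((-45.150054 − -48.513)² + (44.024560 − 19.166)²) = 25.085004

25.085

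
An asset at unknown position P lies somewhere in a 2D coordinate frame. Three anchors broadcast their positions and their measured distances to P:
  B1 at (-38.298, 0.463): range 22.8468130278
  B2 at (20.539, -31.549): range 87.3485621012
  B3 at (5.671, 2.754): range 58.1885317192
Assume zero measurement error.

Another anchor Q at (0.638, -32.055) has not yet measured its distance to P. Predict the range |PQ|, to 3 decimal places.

eq1: (x + 38.298)² + (y − 0.463)² = 22.8468130278²
eq2: (x − 20.539)² + (y + 31.549)² = 87.3485621012²
eq3: (x − 5.671)² + (y − 2.754)² = 58.1885317192²
eq2−eq3, eq2−eq1 (x²,y² cancel):
  -29.736·x + 68.606·y = 2866.420913
  -117.674·x + 64.024·y = 7157.555687
det = -29.736·64.024 − 68.606·-117.674 = 6169.324780
x = (2866.420913·64.024 − 68.606·7157.555687) / 6169.324780 = -49.848491
y = (-29.736·7157.555687 − 2866.420913·-117.674) / 6169.324780 = 20.175002
|P − Q| = √((-49.848491 − 0.638)² + (20.175002 − -32.055)²) = 72.641991

72.642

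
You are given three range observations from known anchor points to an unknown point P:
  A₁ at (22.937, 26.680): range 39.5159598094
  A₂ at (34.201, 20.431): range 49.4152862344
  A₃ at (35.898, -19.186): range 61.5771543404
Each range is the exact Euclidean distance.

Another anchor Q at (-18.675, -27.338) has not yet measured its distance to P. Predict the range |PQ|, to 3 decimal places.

eq1: (x − 22.937)² + (y − 26.680)² = 39.5159598094²
eq2: (x − 34.201)² + (y − 20.431)² = 49.4152862344²
eq3: (x − 35.898)² + (y + 19.186)² = 61.5771543404²
eq2−eq3, eq2−eq1 (x²,y² cancel):
  3.394·x − 79.234·y = -1280.240585
  -22.528·x + 12.498·y = 531.153641
det = 3.394·12.498 − -79.234·-22.528 = -1742.565340
x = (-1280.240585·12.498 − -79.234·531.153641) / -1742.565340 = -14.969299
y = (3.394·531.153641 − -1280.240585·-22.528) / -1742.565340 = 15.516505
|P − Q| = √((-14.969299 − -18.675)² + (15.516505 − -27.338)²) = 43.014426

43.014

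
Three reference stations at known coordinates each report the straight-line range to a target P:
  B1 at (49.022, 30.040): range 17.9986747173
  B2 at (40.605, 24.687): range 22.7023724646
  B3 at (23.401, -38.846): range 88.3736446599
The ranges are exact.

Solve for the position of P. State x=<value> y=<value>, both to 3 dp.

eq1: (x − 49.022)² + (y − 30.040)² = 17.9986747173²
eq2: (x − 40.605)² + (y − 24.687)² = 22.7023724646²
eq3: (x − 23.401)² + (y + 38.846)² = 88.3736446599²
eq1−eq3, eq1−eq2 (x²,y² cancel):
  -51.242·x − 137.772·y = -8734.888346
  -16.834·x − 10.706·y = -1238.789514
det = -51.242·-10.706 − -137.772·-16.834 = -1770.656996
x = (-8734.888346·-10.706 − -137.772·-1238.789514) / -1770.656996 = 43.574105
y = (-51.242·-1238.789514 − -8734.888346·-16.834) / -1770.656996 = 47.194379

x=43.574 y=47.194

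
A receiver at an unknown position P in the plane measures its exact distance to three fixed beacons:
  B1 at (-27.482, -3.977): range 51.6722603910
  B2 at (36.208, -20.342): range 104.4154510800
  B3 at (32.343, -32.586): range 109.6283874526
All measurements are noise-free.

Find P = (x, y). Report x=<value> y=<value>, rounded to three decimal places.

eq1: (x + 27.482)² + (y + 3.977)² = 51.6722603910²
eq2: (x − 36.208)² + (y + 20.342)² = 104.4154510800²
eq3: (x − 32.343)² + (y + 32.586)² = 109.6283874526²
eq3−eq2, eq3−eq1 (x²,y² cancel):
  7.730·x + 24.488·y = 732.696094
  -119.650·x + 57.218·y = 8011.520650
det = 7.730·57.218 − 24.488·-119.650 = 3372.284340
x = (732.696094·57.218 − 24.488·8011.520650) / 3372.284340 = -45.744278
y = (7.730·8011.520650 − 732.696094·-119.650) / 3372.284340 = 44.360477

x=-45.744 y=44.360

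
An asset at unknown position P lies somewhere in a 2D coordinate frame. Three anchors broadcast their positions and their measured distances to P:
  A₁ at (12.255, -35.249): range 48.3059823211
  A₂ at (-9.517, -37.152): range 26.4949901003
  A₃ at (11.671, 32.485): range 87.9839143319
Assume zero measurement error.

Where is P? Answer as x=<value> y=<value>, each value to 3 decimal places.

eq1: (x − 12.255)² + (y + 35.249)² = 48.3059823211²
eq2: (x + 9.517)² + (y + 37.152)² = 26.4949901003²
eq3: (x − 11.671)² + (y − 32.485)² = 87.9839143319²
eq3−eq1, eq3−eq2 (x²,y² cancel):
  1.168·x − 135.468·y = 5608.890813
  -42.376·x − 139.274·y = 7318.541608
det = 1.168·-139.274 − -135.468·-42.376 = -5903.264000
x = (5608.890813·-139.274 − -135.468·7318.541608) / -5903.264000 = -35.616827
y = (1.168·7318.541608 − 5608.890813·-42.376) / -5903.264000 = -41.710893

x=-35.617 y=-41.711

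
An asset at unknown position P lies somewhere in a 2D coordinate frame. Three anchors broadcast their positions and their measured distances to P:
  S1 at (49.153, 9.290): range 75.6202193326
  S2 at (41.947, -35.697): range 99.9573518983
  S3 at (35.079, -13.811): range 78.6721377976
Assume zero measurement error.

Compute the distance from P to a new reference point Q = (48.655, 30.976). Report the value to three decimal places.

67.808

eq1: (x − 49.153)² + (y − 9.290)² = 75.6202193326²
eq2: (x − 41.947)² + (y + 35.697)² = 99.9573518983²
eq3: (x − 35.079)² + (y + 13.811)² = 78.6721377976²
eq2−eq1, eq2−eq3 (x²,y² cancel):
  14.412·x + 89.974·y = 3741.549518
  -13.736·x + 43.772·y = 2189.620277
det = 14.412·43.772 − 89.974·-13.736 = 1866.724928
x = (3741.549518·43.772 − 89.974·2189.620277) / 1866.724928 = -17.803260
y = (14.412·2189.620277 − 3741.549518·-13.736) / 1866.724928 = 44.436505
|P − Q| = √((-17.803260 − 48.655)² + (44.436505 − 30.976)²) = 67.807710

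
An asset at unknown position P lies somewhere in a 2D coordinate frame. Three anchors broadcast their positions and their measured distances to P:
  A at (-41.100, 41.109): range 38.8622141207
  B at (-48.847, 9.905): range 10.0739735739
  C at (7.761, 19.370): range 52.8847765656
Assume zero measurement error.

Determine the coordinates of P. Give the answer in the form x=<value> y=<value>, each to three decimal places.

x=-42.281 y=2.265

eq1: (x + 41.100)² + (y − 41.109)² = 38.8622141207²
eq2: (x + 48.847)² + (y − 9.905)² = 10.0739735739²
eq3: (x − 7.761)² + (y − 19.370)² = 52.8847765656²
eq2−eq1, eq2−eq3 (x²,y² cancel):
  15.494·x + 62.408·y = -513.765296
  113.216·x + 18.930·y = -4744.023062
det = 15.494·18.930 − 62.408·113.216 = -6772.282708
x = (-513.765296·18.930 − 62.408·-4744.023062) / -6772.282708 = -42.281078
y = (15.494·-4744.023062 − -513.765296·113.216) / -6772.282708 = 2.264737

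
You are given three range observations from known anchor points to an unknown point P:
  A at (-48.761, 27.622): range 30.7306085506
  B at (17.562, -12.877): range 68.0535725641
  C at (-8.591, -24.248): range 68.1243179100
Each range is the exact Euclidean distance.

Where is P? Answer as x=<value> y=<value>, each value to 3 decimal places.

x=-21.907 y=42.562

eq1: (x + 48.761)² + (y − 27.622)² = 30.7306085506²
eq2: (x − 17.562)² + (y + 12.877)² = 68.0535725641²
eq3: (x + 8.591)² + (y + 24.248)² = 68.1243179100²
eq3−eq1, eq3−eq2 (x²,y² cancel):
  -80.340·x + 103.740·y = 6175.391609
  52.306·x + 22.742·y = -177.895860
det = -80.340·22.742 − 103.740·52.306 = -7253.316720
x = (6175.391609·22.742 − 103.740·-177.895860) / -7253.316720 = -21.906623
y = (-80.340·-177.895860 − 6175.391609·52.306) / -7253.316720 = 42.562305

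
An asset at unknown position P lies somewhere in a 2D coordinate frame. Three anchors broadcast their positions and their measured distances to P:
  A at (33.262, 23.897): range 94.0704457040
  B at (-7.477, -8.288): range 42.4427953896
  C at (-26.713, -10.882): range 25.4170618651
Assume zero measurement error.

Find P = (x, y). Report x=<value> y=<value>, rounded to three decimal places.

x=-44.503 y=-29.035

eq1: (x − 33.262)² + (y − 23.897)² = 94.0704457040²
eq2: (x + 7.477)² + (y + 8.288)² = 42.4427953896²
eq3: (x + 26.713)² + (y + 10.882)² = 25.4170618651²
eq1−eq3, eq1−eq2 (x²,y² cancel):
  -119.950·x − 69.558·y = 7357.796761
  -81.478·x − 64.370·y = 5495.027094
det = -119.950·-64.370 − -69.558·-81.478 = 2053.734776
x = (7357.796761·-64.370 − -69.558·5495.027094) / 2053.734776 = -44.503450
y = (-119.950·5495.027094 − 7357.796761·-81.478) / 2053.734776 = -29.034876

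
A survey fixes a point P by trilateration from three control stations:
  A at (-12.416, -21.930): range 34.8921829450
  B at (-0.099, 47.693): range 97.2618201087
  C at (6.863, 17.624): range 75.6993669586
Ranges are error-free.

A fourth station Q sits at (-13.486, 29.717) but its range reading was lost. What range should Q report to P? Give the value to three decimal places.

75.378

eq1: (x + 12.416)² + (y + 21.930)² = 34.8921829450²
eq2: (x + 0.099)² + (y − 47.693)² = 97.2618201087²
eq3: (x − 6.863)² + (y − 17.624)² = 75.6993669586²
eq3−eq2, eq3−eq1 (x²,y² cancel):
  -13.924·x + 60.138·y = -1812.541588
  -38.558·x − 79.108·y = 4790.305538
det = -13.924·-79.108 − 60.138·-38.558 = 3420.300796
x = (-1812.541588·-79.108 − 60.138·4790.305538) / 3420.300796 = -42.304131
y = (-13.924·4790.305538 − -1812.541588·-38.558) / 3420.300796 = -39.934556
|P − Q| = √((-42.304131 − -13.486)² + (-39.934556 − 29.717)²) = 75.377874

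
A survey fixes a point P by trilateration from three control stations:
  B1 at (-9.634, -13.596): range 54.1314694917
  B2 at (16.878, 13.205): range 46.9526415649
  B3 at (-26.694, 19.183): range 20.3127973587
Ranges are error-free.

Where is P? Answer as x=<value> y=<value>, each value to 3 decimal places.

eq1: (x + 9.634)² + (y + 13.596)² = 54.1314694917²
eq2: (x − 16.878)² + (y − 13.205)² = 46.9526415649²
eq3: (x + 26.694)² + (y − 19.183)² = 20.3127973587²
eq1−eq3, eq1−eq2 (x²,y² cancel):
  -34.120·x + 65.558·y = 3320.498206
  53.024·x + 53.602·y = 907.239176
det = -34.120·53.602 − 65.558·53.024 = -5305.047632
x = (3320.498206·53.602 − 65.558·907.239176) / -5305.047632 = -22.338830
y = (-34.120·907.239176 − 3320.498206·53.024) / -5305.047632 = 39.023419

x=-22.339 y=39.023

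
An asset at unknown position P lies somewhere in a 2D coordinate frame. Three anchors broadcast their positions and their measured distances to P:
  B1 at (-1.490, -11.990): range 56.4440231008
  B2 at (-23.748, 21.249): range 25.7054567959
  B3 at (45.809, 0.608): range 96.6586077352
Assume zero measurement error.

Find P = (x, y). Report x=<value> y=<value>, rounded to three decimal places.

x=-49.257 y=18.080

eq1: (x + 1.490)² + (y + 11.990)² = 56.4440231008²
eq2: (x + 23.748)² + (y − 21.249)² = 25.7054567959²
eq3: (x − 45.809)² + (y − 0.608)² = 96.6586077352²
eq2−eq3, eq2−eq1 (x²,y² cancel):
  139.114·x − 41.282·y = -7598.769300
  44.516·x − 66.478·y = -3394.664540
det = 139.114·-66.478 − -41.282·44.516 = -7410.310980
x = (-7598.769300·-66.478 − -41.282·-3394.664540) / -7410.310980 = -49.257372
y = (139.114·-3394.664540 − -7598.769300·44.516) / -7410.310980 = 18.080017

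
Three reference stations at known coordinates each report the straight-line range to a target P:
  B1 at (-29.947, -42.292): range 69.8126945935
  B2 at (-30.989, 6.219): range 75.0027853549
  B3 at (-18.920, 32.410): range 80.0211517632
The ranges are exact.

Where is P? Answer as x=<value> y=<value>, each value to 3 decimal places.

eq1: (x + 29.947)² + (y + 42.292)² = 69.8126945935²
eq2: (x + 30.989)² + (y − 6.219)² = 75.0027853549²
eq3: (x + 18.920)² + (y − 32.410)² = 80.0211517632²
eq1−eq3, eq1−eq2 (x²,y² cancel):
  22.054·x + 149.404·y = -2806.633976
  -2.084·x + 97.022·y = -2438.047476
det = 22.054·97.022 − 149.404·-2.084 = 2451.081124
x = (-2806.633976·97.022 − 149.404·-2438.047476) / 2451.081124 = 37.513570
y = (22.054·-2438.047476 − -2806.633976·-2.084) / 2451.081124 = -24.323032

x=37.514 y=-24.323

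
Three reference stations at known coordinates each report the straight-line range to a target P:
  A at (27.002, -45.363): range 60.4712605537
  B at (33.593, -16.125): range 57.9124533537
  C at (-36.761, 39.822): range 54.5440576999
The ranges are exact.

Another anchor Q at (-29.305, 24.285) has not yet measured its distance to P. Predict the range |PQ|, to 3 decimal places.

eq1: (x − 27.002)² + (y + 45.363)² = 60.4712605537²
eq2: (x − 33.593)² + (y + 16.125)² = 57.9124533537²
eq3: (x + 36.761)² + (y − 39.822)² = 54.5440576999²
eq1−eq2, eq1−eq3 (x²,y² cancel):
  13.182·x + 58.476·y = -1095.483399
  -127.526·x + 170.370·y = 831.972155
det = 13.182·170.370 − 58.476·-127.526 = 9703.027716
x = (-1095.483399·170.370 − 58.476·831.972155) / 9703.027716 = -24.248917
y = (13.182·831.972155 − -1095.483399·-127.526) / 9703.027716 = -13.267566
|P − Q| = √((-24.248917 − -29.305)² + (-13.267566 − 24.285)²) = 37.891413

37.891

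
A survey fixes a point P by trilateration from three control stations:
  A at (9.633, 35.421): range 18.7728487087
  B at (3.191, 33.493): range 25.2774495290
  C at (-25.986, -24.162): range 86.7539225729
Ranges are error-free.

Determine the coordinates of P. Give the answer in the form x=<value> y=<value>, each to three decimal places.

x=25.241 y=45.853

eq1: (x − 9.633)² + (y − 35.421)² = 18.7728487087²
eq2: (x − 3.191)² + (y − 33.493)² = 25.2774495290²
eq3: (x + 25.986)² + (y + 24.162)² = 86.7539225729²
eq1−eq3, eq1−eq2 (x²,y² cancel):
  -71.238·x − 119.166·y = -7262.190723
  -12.884·x − 3.856·y = -502.008006
det = -71.238·-3.856 − -119.166·-12.884 = -1260.641016
x = (-7262.190723·-3.856 − -119.166·-502.008006) / -1260.641016 = 25.240555
y = (-71.238·-502.008006 − -7262.190723·-12.884) / -1260.641016 = 45.852878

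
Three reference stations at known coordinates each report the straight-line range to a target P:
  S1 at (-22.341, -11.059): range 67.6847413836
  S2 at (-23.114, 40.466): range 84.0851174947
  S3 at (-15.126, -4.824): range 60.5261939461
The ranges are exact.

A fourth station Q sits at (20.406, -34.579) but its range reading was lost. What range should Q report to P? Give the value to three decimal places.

36.099

eq1: (x + 22.341)² + (y + 11.059)² = 67.6847413836²
eq2: (x + 23.114)² + (y − 40.466)² = 84.0851174947²
eq3: (x + 15.126)² + (y + 4.824)² = 60.5261939461²
eq3−eq2, eq3−eq1 (x²,y² cancel):
  -15.976·x + 90.580·y = -1487.199531
  -14.430·x − 12.470·y = -548.449153
det = -15.976·-12.470 − 90.580·-14.430 = 1506.290120
x = (-1487.199531·-12.470 − 90.580·-548.449153) / 1506.290120 = 45.292671
y = (-15.976·-548.449153 − -1487.199531·-14.430) / 1506.290120 = -8.430159
|P − Q| = √((45.292671 − 20.406)² + (-8.430159 − -34.579)²) = 36.098591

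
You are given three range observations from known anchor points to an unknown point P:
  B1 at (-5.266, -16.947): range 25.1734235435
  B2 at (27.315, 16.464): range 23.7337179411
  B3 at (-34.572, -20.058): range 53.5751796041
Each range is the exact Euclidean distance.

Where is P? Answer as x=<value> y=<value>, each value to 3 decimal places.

x=16.787 y=-4.807

eq1: (x + 5.266)² + (y + 16.947)² = 25.1734235435²
eq2: (x − 27.315)² + (y − 16.464)² = 23.7337179411²
eq3: (x + 34.572)² + (y + 20.058)² = 53.5751796041²
eq1−eq2, eq1−eq3 (x²,y² cancel):
  65.162·x + 66.822·y = 772.652842
  -58.612·x − 6.222·y = -953.983634
det = 65.162·-6.222 − 66.822·-58.612 = 3511.133100
x = (772.652842·-6.222 − 66.822·-953.983634) / 3511.133100 = 16.786504
y = (65.162·-953.983634 − 772.652842·-58.612) / 3511.133100 = -4.806640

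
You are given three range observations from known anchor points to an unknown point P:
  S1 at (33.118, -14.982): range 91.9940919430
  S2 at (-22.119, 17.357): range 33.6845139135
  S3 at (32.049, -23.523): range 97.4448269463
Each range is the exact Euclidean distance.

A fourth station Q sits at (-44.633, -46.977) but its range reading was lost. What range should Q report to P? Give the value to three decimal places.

97.080

eq1: (x − 33.118)² + (y + 14.982)² = 91.9940919430²
eq2: (x + 22.119)² + (y − 17.357)² = 33.6845139135²
eq3: (x − 32.049)² + (y + 23.523)² = 97.4448269463²
eq1−eq2, eq1−eq3 (x²,y² cancel):
  -110.474·x + 64.678·y = 6797.519837
  -2.138·x − 17.082·y = -773.373664
det = -110.474·-17.082 − 64.678·-2.138 = 2025.398432
x = (6797.519837·-17.082 − 64.678·-773.373664) / 2025.398432 = -32.633072
y = (-110.474·-773.373664 − 6797.519837·-2.138) / 2025.398432 = 49.358575
|P − Q| = √((-32.633072 − -44.633)² + (49.358575 − -46.977)²) = 97.080076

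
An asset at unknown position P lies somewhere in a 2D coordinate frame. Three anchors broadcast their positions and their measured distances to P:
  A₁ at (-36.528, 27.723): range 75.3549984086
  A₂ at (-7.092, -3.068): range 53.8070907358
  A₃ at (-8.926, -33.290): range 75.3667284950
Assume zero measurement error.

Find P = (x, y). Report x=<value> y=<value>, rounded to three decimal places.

x=38.780 y=25.056

eq1: (x + 36.528)² + (y − 27.723)² = 75.3549984086²
eq2: (x + 7.092)² + (y + 3.068)² = 53.8070907358²
eq3: (x + 8.926)² + (y + 33.290)² = 75.3667284950²
eq2−eq1, eq2−eq3 (x²,y² cancel):
  -58.872·x + 61.582·y = -740.022347
  -3.668·x − 60.444·y = -1656.752263
det = -58.872·-60.444 − 61.582·-3.668 = 3784.341944
x = (-740.022347·-60.444 − 61.582·-1656.752263) / 3784.341944 = 38.779801
y = (-58.872·-1656.752263 − -740.022347·-3.668) / 3784.341944 = 25.056382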